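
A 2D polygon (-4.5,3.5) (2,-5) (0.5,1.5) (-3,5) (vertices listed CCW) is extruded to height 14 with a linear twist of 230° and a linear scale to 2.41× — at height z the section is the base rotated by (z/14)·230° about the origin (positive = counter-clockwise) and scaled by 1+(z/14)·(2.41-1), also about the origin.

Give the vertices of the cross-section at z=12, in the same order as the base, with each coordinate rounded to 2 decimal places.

Cross-section at z=12: (11.78,-4.46) (-7.48,9.25) (-0.08,-3.49) (9.59,-8.60)

t = z/height = 12/14 = 0.857143
s = 1 + (scale-1)·z/height = 1 + (2.41-1)·12/14 = 2.208571
θ = twist·z/height = 230°·12/14 = 197.1429° = 3.440792 rad
cos θ = -0.955573, sin θ = -0.294755 (intermediates below are computed at full precision and shown rounded to 5 d.p.)
v1: (-4.5,3.5) → rotate → (5.33172,-2.01811) → ×s → (11.77549,-4.45713) → (11.78,-4.46)
v2: (2,-5) → rotate → (-3.38492,4.18835) → ×s → (-7.47584,9.25028) → (-7.48,9.25)
v3: (0.5,1.5) → rotate → (-0.03565,-1.58074) → ×s → (-0.07874,-3.49117) → (-0.08,-3.49)
v4: (-3,5) → rotate → (4.34049,-3.89360) → ×s → (9.58629,-8.59929) → (9.59,-8.60)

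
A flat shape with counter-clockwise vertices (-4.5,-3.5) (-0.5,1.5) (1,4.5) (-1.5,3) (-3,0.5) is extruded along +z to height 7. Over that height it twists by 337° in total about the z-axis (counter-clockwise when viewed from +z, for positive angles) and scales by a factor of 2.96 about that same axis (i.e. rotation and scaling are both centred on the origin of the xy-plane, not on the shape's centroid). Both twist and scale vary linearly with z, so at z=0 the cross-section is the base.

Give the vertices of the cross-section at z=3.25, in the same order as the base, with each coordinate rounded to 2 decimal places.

Cross-section at z=3.25: (10.55,2.70) (-0.27,-3.01) (-5.18,-7.12) (0.34,-6.40) (4.87,-3.16)

t = z/height = 3.25/7 = 0.464286
s = 1 + (scale-1)·z/height = 1 + (2.96-1)·3.25/7 = 1.910000
θ = twist·z/height = 337°·3.25/7 = 156.4643° = 2.730817 rad
cos θ = -0.916811, sin θ = 0.399321 (intermediates below are computed at full precision and shown rounded to 5 d.p.)
v1: (-4.5,-3.5) → rotate → (5.52327,1.41190) → ×s → (10.54945,2.69672) → (10.55,2.70)
v2: (-0.5,1.5) → rotate → (-0.14058,-1.57488) → ×s → (-0.26850,-3.00802) → (-0.27,-3.01)
v3: (1,4.5) → rotate → (-2.71375,-3.72633) → ×s → (-5.18327,-7.11729) → (-5.18,-7.12)
v4: (-1.5,3) → rotate → (0.17726,-3.34941) → ×s → (0.33856,-6.39738) → (0.34,-6.40)
v5: (-3,0.5) → rotate → (2.55077,-1.65637) → ×s → (4.87198,-3.16366) → (4.87,-3.16)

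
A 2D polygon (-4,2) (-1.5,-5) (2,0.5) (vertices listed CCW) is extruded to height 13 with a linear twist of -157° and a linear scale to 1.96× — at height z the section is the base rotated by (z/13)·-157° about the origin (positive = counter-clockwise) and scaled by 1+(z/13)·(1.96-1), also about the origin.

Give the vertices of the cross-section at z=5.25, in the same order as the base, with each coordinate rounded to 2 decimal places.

Cross-section at z=5.25: (0.00,6.21) (-7.14,-1.25) (1.86,-2.17)

t = z/height = 5.25/13 = 0.403846
s = 1 + (scale-1)·z/height = 1 + (1.96-1)·5.25/13 = 1.387692
θ = twist·z/height = -157°·5.25/13 = -63.4038° = -1.106606 rad
cos θ = 0.447699, sin θ = -0.894184 (intermediates below are computed at full precision and shown rounded to 5 d.p.)
v1: (-4,2) → rotate → (-0.00243,4.47214) → ×s → (-0.00337,6.20595) → (0.00,6.21)
v2: (-1.5,-5) → rotate → (-5.14247,-0.89722) → ×s → (-7.13617,-1.24506) → (-7.14,-1.25)
v3: (2,0.5) → rotate → (1.34249,-1.56452) → ×s → (1.86296,-2.17107) → (1.86,-2.17)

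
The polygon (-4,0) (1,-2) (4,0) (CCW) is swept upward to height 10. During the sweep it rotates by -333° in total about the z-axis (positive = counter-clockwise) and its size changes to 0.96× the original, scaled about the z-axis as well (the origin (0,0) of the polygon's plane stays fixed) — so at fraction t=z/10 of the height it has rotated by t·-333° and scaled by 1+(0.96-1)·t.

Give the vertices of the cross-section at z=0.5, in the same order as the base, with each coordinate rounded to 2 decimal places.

Cross-section at z=0.5: (-3.82,1.14) (0.38,-2.20) (3.82,-1.14)

t = z/height = 0.5/10 = 0.05
s = 1 + (scale-1)·z/height = 1 + (0.96-1)·0.5/10 = 0.998000
θ = twist·z/height = -333°·0.5/10 = -16.6500° = -0.290597 rad
cos θ = 0.958073, sin θ = -0.286525 (intermediates below are computed at full precision and shown rounded to 5 d.p.)
v1: (-4,0) → rotate → (-3.83229,1.14610) → ×s → (-3.82463,1.14381) → (-3.82,1.14)
v2: (1,-2) → rotate → (0.38502,-2.20267) → ×s → (0.38425,-2.19827) → (0.38,-2.20)
v3: (4,0) → rotate → (3.83229,-1.14610) → ×s → (3.82463,-1.14381) → (3.82,-1.14)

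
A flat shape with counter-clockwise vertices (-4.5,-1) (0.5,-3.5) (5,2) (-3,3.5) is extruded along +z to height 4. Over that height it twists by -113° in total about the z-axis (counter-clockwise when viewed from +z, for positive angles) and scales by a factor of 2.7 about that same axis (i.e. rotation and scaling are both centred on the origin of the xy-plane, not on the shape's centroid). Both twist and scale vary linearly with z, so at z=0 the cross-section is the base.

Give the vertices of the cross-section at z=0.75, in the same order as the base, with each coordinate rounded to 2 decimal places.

Cross-section at z=0.75: (-6.01,0.92) (-1.05,-4.54) (7.10,0.08) (-2.02,5.73)

t = z/height = 0.75/4 = 0.1875
s = 1 + (scale-1)·z/height = 1 + (2.7-1)·0.75/4 = 1.318750
θ = twist·z/height = -113°·0.75/4 = -21.1875° = -0.369792 rad
cos θ = 0.932403, sin θ = -0.361421 (intermediates below are computed at full precision and shown rounded to 5 d.p.)
v1: (-4.5,-1) → rotate → (-4.55723,0.69399) → ×s → (-6.00985,0.91520) → (-6.01,0.92)
v2: (0.5,-3.5) → rotate → (-0.79877,-3.44412) → ×s → (-1.05338,-4.54193) → (-1.05,-4.54)
v3: (5,2) → rotate → (5.38486,0.05770) → ×s → (7.10128,0.07609) → (7.10,0.08)
v4: (-3,3.5) → rotate → (-1.53223,4.34767) → ×s → (-2.02063,5.73349) → (-2.02,5.73)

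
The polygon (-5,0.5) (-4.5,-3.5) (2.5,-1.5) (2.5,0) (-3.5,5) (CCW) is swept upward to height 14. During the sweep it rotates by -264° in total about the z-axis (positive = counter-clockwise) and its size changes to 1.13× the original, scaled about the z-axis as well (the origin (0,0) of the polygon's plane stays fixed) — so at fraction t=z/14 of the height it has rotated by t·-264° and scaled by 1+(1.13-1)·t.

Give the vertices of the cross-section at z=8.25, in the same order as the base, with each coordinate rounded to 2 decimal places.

t = z/height = 8.25/14 = 0.589286
s = 1 + (scale-1)·z/height = 1 + (1.13-1)·8.25/14 = 1.076607
θ = twist·z/height = -264°·8.25/14 = -155.5714° = -2.715234 rad
cos θ = -0.910478, sin θ = -0.413559 (intermediates below are computed at full precision and shown rounded to 5 d.p.)
v1: (-5,0.5) → rotate → (4.75917,1.61255) → ×s → (5.12375,1.73609) → (5.12,1.74)
v2: (-4.5,-3.5) → rotate → (2.64969,5.04768) → ×s → (2.85268,5.43437) → (2.85,5.43)
v3: (2.5,-1.5) → rotate → (-2.89653,0.33182) → ×s → (-3.11843,0.35724) → (-3.12,0.36)
v4: (2.5,0) → rotate → (-2.27619,-1.03390) → ×s → (-2.45057,-1.11310) → (-2.45,-1.11)
v5: (-3.5,5) → rotate → (5.25446,-3.10493) → ×s → (5.65699,-3.34279) → (5.66,-3.34)

Cross-section at z=8.25: (5.12,1.74) (2.85,5.43) (-3.12,0.36) (-2.45,-1.11) (5.66,-3.34)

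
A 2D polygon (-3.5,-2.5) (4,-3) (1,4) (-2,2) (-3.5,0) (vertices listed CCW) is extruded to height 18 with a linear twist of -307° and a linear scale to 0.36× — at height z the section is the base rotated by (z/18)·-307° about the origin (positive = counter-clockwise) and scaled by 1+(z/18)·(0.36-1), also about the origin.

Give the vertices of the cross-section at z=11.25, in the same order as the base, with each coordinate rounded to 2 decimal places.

Cross-section at z=11.25: (2.36,1.04) (-1.98,2.26) (-1.08,-2.23) (0.93,-1.42) (2.06,-0.43)

t = z/height = 11.25/18 = 0.625
s = 1 + (scale-1)·z/height = 1 + (0.36-1)·11.25/18 = 0.600000
θ = twist·z/height = -307°·11.25/18 = -191.8750° = -3.348851 rad
cos θ = -0.978599, sin θ = 0.205777 (intermediates below are computed at full precision and shown rounded to 5 d.p.)
v1: (-3.5,-2.5) → rotate → (3.93954,1.72628) → ×s → (2.36372,1.03577) → (2.36,1.04)
v2: (4,-3) → rotate → (-3.29706,3.75891) → ×s → (-1.97824,2.25534) → (-1.98,2.26)
v3: (1,4) → rotate → (-1.80171,-3.70862) → ×s → (-1.08102,-2.22517) → (-1.08,-2.23)
v4: (-2,2) → rotate → (1.54564,-2.36875) → ×s → (0.92739,-1.42125) → (0.93,-1.42)
v5: (-3.5,0) → rotate → (3.42510,-0.72022) → ×s → (2.05506,-0.43213) → (2.06,-0.43)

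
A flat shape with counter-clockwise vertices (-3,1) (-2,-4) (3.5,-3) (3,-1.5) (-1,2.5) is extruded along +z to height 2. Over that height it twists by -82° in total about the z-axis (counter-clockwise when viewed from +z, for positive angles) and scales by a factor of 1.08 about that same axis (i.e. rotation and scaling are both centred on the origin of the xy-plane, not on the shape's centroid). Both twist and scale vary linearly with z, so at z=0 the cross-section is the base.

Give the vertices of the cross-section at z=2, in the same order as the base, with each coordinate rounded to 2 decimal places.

t = z/height = 2/2 = 1
s = 1 + (scale-1)·z/height = 1 + (1.08-1)·2/2 = 1.080000
θ = twist·z/height = -82°·2/2 = -82.0000° = -1.431170 rad
cos θ = 0.139173, sin θ = -0.990268 (intermediates below are computed at full precision and shown rounded to 5 d.p.)
v1: (-3,1) → rotate → (0.57275,3.10998) → ×s → (0.61857,3.35878) → (0.62,3.36)
v2: (-2,-4) → rotate → (-4.23942,1.42384) → ×s → (-4.57857,1.53775) → (-4.58,1.54)
v3: (3.5,-3) → rotate → (-2.48370,-3.88346) → ×s → (-2.68239,-4.19413) → (-2.68,-4.19)
v4: (3,-1.5) → rotate → (-1.06788,-3.17956) → ×s → (-1.15331,-3.43393) → (-1.15,-3.43)
v5: (-1,2.5) → rotate → (2.33650,1.33820) → ×s → (2.52342,1.44526) → (2.52,1.45)

Cross-section at z=2: (0.62,3.36) (-4.58,1.54) (-2.68,-4.19) (-1.15,-3.43) (2.52,1.45)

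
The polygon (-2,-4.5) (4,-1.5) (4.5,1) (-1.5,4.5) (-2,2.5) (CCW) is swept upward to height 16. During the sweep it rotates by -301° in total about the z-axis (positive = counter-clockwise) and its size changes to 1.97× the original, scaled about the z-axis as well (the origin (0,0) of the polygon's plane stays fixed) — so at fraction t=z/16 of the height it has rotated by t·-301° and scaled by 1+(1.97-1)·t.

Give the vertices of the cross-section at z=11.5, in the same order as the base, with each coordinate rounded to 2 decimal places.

t = z/height = 11.5/16 = 0.71875
s = 1 + (scale-1)·z/height = 1 + (1.97-1)·11.5/16 = 1.697188
θ = twist·z/height = -301°·11.5/16 = -216.3438° = -3.775911 rad
cos θ = -0.805476, sin θ = 0.592628 (intermediates below are computed at full precision and shown rounded to 5 d.p.)
v1: (-2,-4.5) → rotate → (4.27778,2.43939) → ×s → (7.26019,4.14009) → (7.26,4.14)
v2: (4,-1.5) → rotate → (-2.33296,3.57873) → ×s → (-3.95947,6.07377) → (-3.96,6.07)
v3: (4.5,1) → rotate → (-4.21727,1.86135) → ×s → (-7.15750,3.15906) → (-7.16,3.16)
v4: (-1.5,4.5) → rotate → (-1.45861,-4.51358) → ×s → (-2.47554,-7.66040) → (-2.48,-7.66)
v5: (-2,2.5) → rotate → (0.12938,-3.19895) → ×s → (0.21958,-5.42921) → (0.22,-5.43)

Cross-section at z=11.5: (7.26,4.14) (-3.96,6.07) (-7.16,3.16) (-2.48,-7.66) (0.22,-5.43)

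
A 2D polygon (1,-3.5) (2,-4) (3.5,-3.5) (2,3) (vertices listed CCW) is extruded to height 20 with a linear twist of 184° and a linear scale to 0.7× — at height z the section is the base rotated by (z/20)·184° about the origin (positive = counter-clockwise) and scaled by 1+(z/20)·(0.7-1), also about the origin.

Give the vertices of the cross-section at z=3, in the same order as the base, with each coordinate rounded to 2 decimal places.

t = z/height = 3/20 = 0.15
s = 1 + (scale-1)·z/height = 1 + (0.7-1)·3/20 = 0.955000
θ = twist·z/height = 184°·3/20 = 27.6000° = 0.481711 rad
cos θ = 0.886204, sin θ = 0.463296 (intermediates below are computed at full precision and shown rounded to 5 d.p.)
v1: (1,-3.5) → rotate → (2.50774,-2.63842) → ×s → (2.39489,-2.51969) → (2.39,-2.52)
v2: (2,-4) → rotate → (3.62559,-2.61822) → ×s → (3.46244,-2.50040) → (3.46,-2.50)
v3: (3.5,-3.5) → rotate → (4.72325,-1.48018) → ×s → (4.51070,-1.41357) → (4.51,-1.41)
v4: (2,3) → rotate → (0.38252,3.58520) → ×s → (0.36531,3.42387) → (0.37,3.42)

Cross-section at z=3: (2.39,-2.52) (3.46,-2.50) (4.51,-1.41) (0.37,3.42)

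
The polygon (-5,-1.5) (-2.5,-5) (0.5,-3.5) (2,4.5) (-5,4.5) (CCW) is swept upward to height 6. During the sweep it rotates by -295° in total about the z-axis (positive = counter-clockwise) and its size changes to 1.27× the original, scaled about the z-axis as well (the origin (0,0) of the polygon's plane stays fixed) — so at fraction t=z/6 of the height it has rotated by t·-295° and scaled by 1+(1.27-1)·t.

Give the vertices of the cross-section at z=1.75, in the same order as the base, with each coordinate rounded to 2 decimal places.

Cross-section at z=1.75: (-1.99,5.27) (-5.57,2.32) (-3.73,-0.80) (4.99,-1.82) (4.47,5.72)

t = z/height = 1.75/6 = 0.291667
s = 1 + (scale-1)·z/height = 1 + (1.27-1)·1.75/6 = 1.078750
θ = twist·z/height = -295°·1.75/6 = -86.0417° = -1.501710 rad
cos θ = 0.069031, sin θ = -0.997615 (intermediates below are computed at full precision and shown rounded to 5 d.p.)
v1: (-5,-1.5) → rotate → (-1.84158,4.88453) → ×s → (-1.98660,5.26918) → (-1.99,5.27)
v2: (-2.5,-5) → rotate → (-5.16065,2.14888) → ×s → (-5.56705,2.31811) → (-5.57,2.32)
v3: (0.5,-3.5) → rotate → (-3.45714,-0.74042) → ×s → (-3.72938,-0.79872) → (-3.73,-0.80)
v4: (2,4.5) → rotate → (4.62733,-1.68459) → ×s → (4.99173,-1.81725) → (4.99,-1.82)
v5: (-5,4.5) → rotate → (4.14411,5.29871) → ×s → (4.47046,5.71599) → (4.47,5.72)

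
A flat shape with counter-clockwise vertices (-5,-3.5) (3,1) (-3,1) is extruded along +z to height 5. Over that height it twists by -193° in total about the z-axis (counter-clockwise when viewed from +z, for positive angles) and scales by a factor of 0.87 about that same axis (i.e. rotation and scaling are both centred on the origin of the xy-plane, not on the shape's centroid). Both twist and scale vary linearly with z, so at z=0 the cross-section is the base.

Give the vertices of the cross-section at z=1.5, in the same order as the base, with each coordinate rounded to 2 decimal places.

t = z/height = 1.5/5 = 0.3
s = 1 + (scale-1)·z/height = 1 + (0.87-1)·1.5/5 = 0.961000
θ = twist·z/height = -193°·1.5/5 = -57.9000° = -1.010546 rad
cos θ = 0.531399, sin θ = -0.847122 (intermediates below are computed at full precision and shown rounded to 5 d.p.)
v1: (-5,-3.5) → rotate → (-5.62192,2.37571) → ×s → (-5.40266,2.28306) → (-5.40,2.28)
v2: (3,1) → rotate → (2.44132,-2.00997) → ×s → (2.34611,-1.93158) → (2.35,-1.93)
v3: (-3,1) → rotate → (-0.74707,3.07276) → ×s → (-0.71794,2.95293) → (-0.72,2.95)

Cross-section at z=1.5: (-5.40,2.28) (2.35,-1.93) (-0.72,2.95)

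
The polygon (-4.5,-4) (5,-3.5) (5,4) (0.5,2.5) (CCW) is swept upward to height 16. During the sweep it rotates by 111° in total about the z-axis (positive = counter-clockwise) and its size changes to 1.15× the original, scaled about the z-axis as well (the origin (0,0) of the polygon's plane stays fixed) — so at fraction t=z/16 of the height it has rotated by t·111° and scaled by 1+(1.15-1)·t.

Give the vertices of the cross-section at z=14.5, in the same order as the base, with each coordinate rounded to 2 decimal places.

t = z/height = 14.5/16 = 0.90625
s = 1 + (scale-1)·z/height = 1 + (1.15-1)·14.5/16 = 1.135938
θ = twist·z/height = 111°·14.5/16 = 100.5938° = 1.755692 rad
cos θ = -0.183844, sin θ = 0.982955 (intermediates below are computed at full precision and shown rounded to 5 d.p.)
v1: (-4.5,-4) → rotate → (4.75912,-3.68792) → ×s → (5.40606,-4.18925) → (5.41,-4.19)
v2: (5,-3.5) → rotate → (2.52112,5.55823) → ×s → (2.86384,6.31380) → (2.86,6.31)
v3: (5,4) → rotate → (-4.85104,4.17940) → ×s → (-5.51048,4.74754) → (-5.51,4.75)
v4: (0.5,2.5) → rotate → (-2.54931,0.03187) → ×s → (-2.89586,0.03620) → (-2.90,0.04)

Cross-section at z=14.5: (5.41,-4.19) (2.86,6.31) (-5.51,4.75) (-2.90,0.04)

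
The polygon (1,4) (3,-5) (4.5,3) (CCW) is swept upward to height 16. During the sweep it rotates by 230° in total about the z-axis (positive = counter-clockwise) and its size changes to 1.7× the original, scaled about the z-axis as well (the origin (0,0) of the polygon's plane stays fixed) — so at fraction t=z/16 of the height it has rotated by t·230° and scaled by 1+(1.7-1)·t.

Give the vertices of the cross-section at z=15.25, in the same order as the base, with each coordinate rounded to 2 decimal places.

Cross-section at z=15.25: (2.92,-6.22) (-9.15,3.30) (-2.65,-8.62)

t = z/height = 15.25/16 = 0.953125
s = 1 + (scale-1)·z/height = 1 + (1.7-1)·15.25/16 = 1.667188
θ = twist·z/height = 230°·15.25/16 = 219.2188° = 3.826089 rad
cos θ = -0.774738, sin θ = -0.632283 (intermediates below are computed at full precision and shown rounded to 5 d.p.)
v1: (1,4) → rotate → (1.75439,-3.73123) → ×s → (2.92490,-6.22067) → (2.92,-6.22)
v2: (3,-5) → rotate → (-5.48563,1.97684) → ×s → (-9.14557,3.29576) → (-9.15,3.30)
v3: (4.5,3) → rotate → (-1.58947,-5.16949) → ×s → (-2.64995,-8.61850) → (-2.65,-8.62)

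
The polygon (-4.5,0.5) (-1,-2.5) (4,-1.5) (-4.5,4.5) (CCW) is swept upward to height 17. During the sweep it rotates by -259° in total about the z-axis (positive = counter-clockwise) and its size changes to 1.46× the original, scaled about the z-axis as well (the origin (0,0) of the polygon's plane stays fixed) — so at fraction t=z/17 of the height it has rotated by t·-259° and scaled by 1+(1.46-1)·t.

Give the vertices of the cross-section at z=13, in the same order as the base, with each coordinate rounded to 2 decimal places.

t = z/height = 13/17 = 0.764706
s = 1 + (scale-1)·z/height = 1 + (1.46-1)·13/17 = 1.351765
θ = twist·z/height = -259°·13/17 = -198.0588° = -3.456779 rad
cos θ = -0.950739, sin θ = 0.309993 (intermediates below are computed at full precision and shown rounded to 5 d.p.)
v1: (-4.5,0.5) → rotate → (4.12333,-1.87034) → ×s → (5.57377,-2.52826) → (5.57,-2.53)
v2: (-1,-2.5) → rotate → (1.72572,2.06685) → ×s → (2.33277,2.79390) → (2.33,2.79)
v3: (4,-1.5) → rotate → (-3.33797,2.66608) → ×s → (-4.51214,3.60391) → (-4.51,3.60)
v4: (-4.5,4.5) → rotate → (2.88335,-5.67329) → ×s → (3.89762,-7.66896) → (3.90,-7.67)

Cross-section at z=13: (5.57,-2.53) (2.33,2.79) (-4.51,3.60) (3.90,-7.67)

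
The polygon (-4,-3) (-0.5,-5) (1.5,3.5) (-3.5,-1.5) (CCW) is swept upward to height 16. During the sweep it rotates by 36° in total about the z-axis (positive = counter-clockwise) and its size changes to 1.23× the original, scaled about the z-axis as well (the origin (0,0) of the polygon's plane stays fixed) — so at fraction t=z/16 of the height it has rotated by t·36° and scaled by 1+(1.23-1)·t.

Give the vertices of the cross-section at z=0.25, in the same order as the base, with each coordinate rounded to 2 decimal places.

t = z/height = 0.25/16 = 0.015625
s = 1 + (scale-1)·z/height = 1 + (1.23-1)·0.25/16 = 1.003594
θ = twist·z/height = 36°·0.25/16 = 0.5625° = 0.009817 rad
cos θ = 0.999952, sin θ = 0.009817 (intermediates below are computed at full precision and shown rounded to 5 d.p.)
v1: (-4,-3) → rotate → (-3.97036,-3.03912) → ×s → (-3.98462,-3.05005) → (-3.98,-3.05)
v2: (-0.5,-5) → rotate → (-0.45089,-5.00467) → ×s → (-0.45251,-5.02265) → (-0.45,-5.02)
v3: (1.5,3.5) → rotate → (1.46557,3.51456) → ×s → (1.47083,3.52719) → (1.47,3.53)
v4: (-3.5,-1.5) → rotate → (-3.48511,-1.53429) → ×s → (-3.49763,-1.53980) → (-3.50,-1.54)

Cross-section at z=0.25: (-3.98,-3.05) (-0.45,-5.02) (1.47,3.53) (-3.50,-1.54)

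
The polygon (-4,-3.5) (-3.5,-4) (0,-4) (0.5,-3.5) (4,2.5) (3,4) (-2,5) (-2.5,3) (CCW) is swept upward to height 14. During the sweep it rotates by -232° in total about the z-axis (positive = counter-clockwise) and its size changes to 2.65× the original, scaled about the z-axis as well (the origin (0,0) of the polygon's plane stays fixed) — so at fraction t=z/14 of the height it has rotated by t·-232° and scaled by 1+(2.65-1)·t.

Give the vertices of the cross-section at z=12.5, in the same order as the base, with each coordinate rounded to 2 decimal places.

Cross-section at z=12.5: (12.75,3.19) (12.22,4.85) (4.51,8.80) (2.85,8.27) (-11.62,-0.99) (-11.12,-5.42) (-1.24,-13.26) (2.12,-9.42)

t = z/height = 12.5/14 = 0.892857
s = 1 + (scale-1)·z/height = 1 + (2.65-1)·12.5/14 = 2.473214
θ = twist·z/height = -232°·12.5/14 = -207.1429° = -3.615325 rad
cos θ = -0.889872, sin θ = 0.456211 (intermediates below are computed at full precision and shown rounded to 5 d.p.)
v1: (-4,-3.5) → rotate → (5.15622,1.28971) → ×s → (12.75245,3.18973) → (12.75,3.19)
v2: (-3.5,-4) → rotate → (4.93939,1.96275) → ×s → (12.21618,4.85430) → (12.22,4.85)
v3: (0,-4) → rotate → (1.82484,3.55949) → ×s → (4.51323,8.80337) → (4.51,8.80)
v4: (0.5,-3.5) → rotate → (1.15180,3.34266) → ×s → (2.84865,8.26711) → (2.85,8.27)
v5: (4,2.5) → rotate → (-4.70001,-0.39984) → ×s → (-11.62414,-0.98888) → (-11.62,-0.99)
v6: (3,4) → rotate → (-4.49446,-2.19086) → ×s → (-11.11576,-5.41845) → (-11.12,-5.42)
v7: (-2,5) → rotate → (-0.50131,-5.36178) → ×s → (-1.23985,-13.26083) → (-1.24,-13.26)
v8: (-2.5,3) → rotate → (0.85605,-3.81014) → ×s → (2.11719,-9.42330) → (2.12,-9.42)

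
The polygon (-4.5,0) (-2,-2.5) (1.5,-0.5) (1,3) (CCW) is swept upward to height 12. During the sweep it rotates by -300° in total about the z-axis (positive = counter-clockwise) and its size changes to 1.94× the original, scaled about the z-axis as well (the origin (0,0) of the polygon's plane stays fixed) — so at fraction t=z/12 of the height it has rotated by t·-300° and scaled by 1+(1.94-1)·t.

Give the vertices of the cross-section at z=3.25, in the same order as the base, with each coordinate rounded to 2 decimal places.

Cross-section at z=3.25: (-0.86,5.58) (-3.48,2.00) (-0.33,-1.96) (3.91,-0.67)

t = z/height = 3.25/12 = 0.270833
s = 1 + (scale-1)·z/height = 1 + (1.94-1)·3.25/12 = 1.254583
θ = twist·z/height = -300°·3.25/12 = -81.2500° = -1.418080 rad
cos θ = 0.152123, sin θ = -0.988362 (intermediates below are computed at full precision and shown rounded to 5 d.p.)
v1: (-4.5,0) → rotate → (-0.68456,4.44763) → ×s → (-0.85883,5.57992) → (-0.86,5.58)
v2: (-2,-2.5) → rotate → (-2.77515,1.59641) → ×s → (-3.48166,2.00284) → (-3.48,2.00)
v3: (1.5,-0.5) → rotate → (-0.26600,-1.55860) → ×s → (-0.33371,-1.95540) → (-0.33,-1.96)
v4: (1,3) → rotate → (3.11721,-0.53199) → ×s → (3.91080,-0.66743) → (3.91,-0.67)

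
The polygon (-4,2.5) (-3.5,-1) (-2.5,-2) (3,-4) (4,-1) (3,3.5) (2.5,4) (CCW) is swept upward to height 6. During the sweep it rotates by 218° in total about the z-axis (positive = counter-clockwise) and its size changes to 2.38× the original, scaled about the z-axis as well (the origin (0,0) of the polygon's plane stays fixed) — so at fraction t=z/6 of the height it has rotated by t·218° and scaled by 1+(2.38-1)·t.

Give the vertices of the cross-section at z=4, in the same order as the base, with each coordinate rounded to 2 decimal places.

t = z/height = 4/6 = 0.666667
s = 1 + (scale-1)·z/height = 1 + (2.38-1)·4/6 = 1.920000
θ = twist·z/height = 218°·4/6 = 145.3333° = 2.536545 rad
cos θ = -0.822475, sin θ = 0.568801 (intermediates below are computed at full precision and shown rounded to 5 d.p.)
v1: (-4,2.5) → rotate → (1.86790,-4.33139) → ×s → (3.58636,-8.31627) → (3.59,-8.32)
v2: (-3.5,-1) → rotate → (3.44746,-1.16833) → ×s → (6.61913,-2.24319) → (6.62,-2.24)
v3: (-2.5,-2) → rotate → (3.19379,0.22295) → ×s → (6.13208,0.42806) → (6.13,0.43)
v4: (3,-4) → rotate → (-0.19222,4.99630) → ×s → (-0.36906,9.59290) → (-0.37,9.59)
v5: (4,-1) → rotate → (-2.72110,3.09768) → ×s → (-5.22451,5.94754) → (-5.22,5.95)
v6: (3,3.5) → rotate → (-4.45823,-1.17226) → ×s → (-8.55980,-2.25074) → (-8.56,-2.25)
v7: (2.5,4) → rotate → (-4.33139,-1.86790) → ×s → (-8.31627,-3.58636) → (-8.32,-3.59)

Cross-section at z=4: (3.59,-8.32) (6.62,-2.24) (6.13,0.43) (-0.37,9.59) (-5.22,5.95) (-8.56,-2.25) (-8.32,-3.59)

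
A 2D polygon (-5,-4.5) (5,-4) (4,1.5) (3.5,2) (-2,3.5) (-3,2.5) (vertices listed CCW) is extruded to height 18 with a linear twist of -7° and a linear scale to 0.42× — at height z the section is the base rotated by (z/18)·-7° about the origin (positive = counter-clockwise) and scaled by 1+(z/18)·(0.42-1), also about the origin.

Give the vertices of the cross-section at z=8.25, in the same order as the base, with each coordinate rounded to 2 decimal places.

t = z/height = 8.25/18 = 0.458333
s = 1 + (scale-1)·z/height = 1 + (0.42-1)·8.25/18 = 0.734167
θ = twist·z/height = -7°·8.25/18 = -3.2083° = -0.055996 rad
cos θ = 0.998433, sin θ = -0.055967 (intermediates below are computed at full precision and shown rounded to 5 d.p.)
v1: (-5,-4.5) → rotate → (-5.24401,-4.21311) → ×s → (-3.84998,-3.09313) → (-3.85,-3.09)
v2: (5,-4) → rotate → (4.76830,-4.27356) → ×s → (3.50072,-3.13751) → (3.50,-3.14)
v3: (4,1.5) → rotate → (4.07768,1.27378) → ×s → (2.99370,0.93517) → (2.99,0.94)
v4: (3.5,2) → rotate → (3.60645,1.80098) → ×s → (2.64773,1.32222) → (2.65,1.32)
v5: (-2,3.5) → rotate → (-1.80098,3.60645) → ×s → (-1.32222,2.64773) → (-1.32,2.65)
v6: (-3,2.5) → rotate → (-2.85538,2.66398) → ×s → (-2.09633,1.95581) → (-2.10,1.96)

Cross-section at z=8.25: (-3.85,-3.09) (3.50,-3.14) (2.99,0.94) (2.65,1.32) (-1.32,2.65) (-2.10,1.96)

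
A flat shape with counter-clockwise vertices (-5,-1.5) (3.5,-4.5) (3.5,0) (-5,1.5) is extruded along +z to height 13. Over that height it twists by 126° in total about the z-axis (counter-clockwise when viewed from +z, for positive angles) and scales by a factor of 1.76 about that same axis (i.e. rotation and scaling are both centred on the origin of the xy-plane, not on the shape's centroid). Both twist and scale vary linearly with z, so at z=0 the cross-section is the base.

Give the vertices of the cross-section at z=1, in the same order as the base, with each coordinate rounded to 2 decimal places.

t = z/height = 1/13 = 0.0769231
s = 1 + (scale-1)·z/height = 1 + (1.76-1)·1/13 = 1.058462
θ = twist·z/height = 126°·1/13 = 9.6923° = 0.169163 rad
cos θ = 0.985726, sin θ = 0.168357 (intermediates below are computed at full precision and shown rounded to 5 d.p.)
v1: (-5,-1.5) → rotate → (-4.67609,-2.32037) → ×s → (-4.94947,-2.45603) → (-4.95,-2.46)
v2: (3.5,-4.5) → rotate → (4.20765,-3.84652) → ×s → (4.45363,-4.07139) → (4.45,-4.07)
v3: (3.5,0) → rotate → (3.45004,0.58925) → ×s → (3.65174,0.62370) → (3.65,0.62)
v4: (-5,1.5) → rotate → (-5.18117,0.63680) → ×s → (-5.48406,0.67403) → (-5.48,0.67)

Cross-section at z=1: (-4.95,-2.46) (4.45,-4.07) (3.65,0.62) (-5.48,0.67)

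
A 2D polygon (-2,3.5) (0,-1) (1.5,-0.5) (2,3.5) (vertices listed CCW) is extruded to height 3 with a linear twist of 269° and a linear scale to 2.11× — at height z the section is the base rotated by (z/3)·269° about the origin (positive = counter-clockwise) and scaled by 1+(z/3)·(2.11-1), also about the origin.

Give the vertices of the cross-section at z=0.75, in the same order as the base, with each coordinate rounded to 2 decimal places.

t = z/height = 0.75/3 = 0.25
s = 1 + (scale-1)·z/height = 1 + (2.11-1)·0.75/3 = 1.277500
θ = twist·z/height = 269°·0.75/3 = 67.2500° = 1.173734 rad
cos θ = 0.386711, sin θ = 0.922201 (intermediates below are computed at full precision and shown rounded to 5 d.p.)
v1: (-2,3.5) → rotate → (-4.00113,-0.49091) → ×s → (-5.11144,-0.62714) → (-5.11,-0.63)
v2: (0,-1) → rotate → (0.92220,-0.38671) → ×s → (1.17811,-0.49402) → (1.18,-0.49)
v3: (1.5,-0.5) → rotate → (1.04117,1.18995) → ×s → (1.33009,1.52016) → (1.33,1.52)
v4: (2,3.5) → rotate → (-2.45428,3.19789) → ×s → (-3.13534,4.08530) → (-3.14,4.09)

Cross-section at z=0.75: (-5.11,-0.63) (1.18,-0.49) (1.33,1.52) (-3.14,4.09)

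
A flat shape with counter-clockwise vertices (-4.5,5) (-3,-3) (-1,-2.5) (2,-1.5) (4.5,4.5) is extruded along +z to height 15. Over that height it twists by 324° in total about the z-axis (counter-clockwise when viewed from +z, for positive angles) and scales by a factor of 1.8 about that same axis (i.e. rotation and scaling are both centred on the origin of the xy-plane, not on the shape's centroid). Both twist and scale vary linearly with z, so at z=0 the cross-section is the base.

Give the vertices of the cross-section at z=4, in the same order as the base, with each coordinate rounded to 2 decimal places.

t = z/height = 4/15 = 0.266667
s = 1 + (scale-1)·z/height = 1 + (1.8-1)·4/15 = 1.213333
θ = twist·z/height = 324°·4/15 = 86.4000° = 1.507964 rad
cos θ = 0.062791, sin θ = 0.998027 (intermediates below are computed at full precision and shown rounded to 5 d.p.)
v1: (-4.5,5) → rotate → (-5.27269,-4.17717) → ×s → (-6.39753,-5.06830) → (-6.40,-5.07)
v2: (-3,-3) → rotate → (2.80571,-3.18245) → ×s → (3.40426,-3.86137) → (3.40,-3.86)
v3: (-1,-2.5) → rotate → (2.43228,-1.15500) → ×s → (2.95116,-1.40140) → (2.95,-1.40)
v4: (2,-1.5) → rotate → (1.62262,1.90187) → ×s → (1.96878,2.30760) → (1.97,2.31)
v5: (4.5,4.5) → rotate → (-4.20856,4.77368) → ×s → (-5.10639,5.79206) → (-5.11,5.79)

Cross-section at z=4: (-6.40,-5.07) (3.40,-3.86) (2.95,-1.40) (1.97,2.31) (-5.11,5.79)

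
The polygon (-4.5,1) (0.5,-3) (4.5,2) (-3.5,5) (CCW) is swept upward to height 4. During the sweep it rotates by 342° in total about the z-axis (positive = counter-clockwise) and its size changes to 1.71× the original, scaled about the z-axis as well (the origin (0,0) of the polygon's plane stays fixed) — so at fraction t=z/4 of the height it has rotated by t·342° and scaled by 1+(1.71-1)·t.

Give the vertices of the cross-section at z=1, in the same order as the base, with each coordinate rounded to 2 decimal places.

t = z/height = 1/4 = 0.25
s = 1 + (scale-1)·z/height = 1 + (1.71-1)·1/4 = 1.177500
θ = twist·z/height = 342°·1/4 = 85.5000° = 1.492257 rad
cos θ = 0.078459, sin θ = 0.996917 (intermediates below are computed at full precision and shown rounded to 5 d.p.)
v1: (-4.5,1) → rotate → (-1.34998,-4.40767) → ×s → (-1.58961,-5.19003) → (-1.59,-5.19)
v2: (0.5,-3) → rotate → (3.02998,0.26308) → ×s → (3.56780,0.30978) → (3.57,0.31)
v3: (4.5,2) → rotate → (-1.64077,4.64305) → ×s → (-1.93201,5.46719) → (-1.93,5.47)
v4: (-3.5,5) → rotate → (-5.25919,-3.09692) → ×s → (-6.19270,-3.64662) → (-6.19,-3.65)

Cross-section at z=1: (-1.59,-5.19) (3.57,0.31) (-1.93,5.47) (-6.19,-3.65)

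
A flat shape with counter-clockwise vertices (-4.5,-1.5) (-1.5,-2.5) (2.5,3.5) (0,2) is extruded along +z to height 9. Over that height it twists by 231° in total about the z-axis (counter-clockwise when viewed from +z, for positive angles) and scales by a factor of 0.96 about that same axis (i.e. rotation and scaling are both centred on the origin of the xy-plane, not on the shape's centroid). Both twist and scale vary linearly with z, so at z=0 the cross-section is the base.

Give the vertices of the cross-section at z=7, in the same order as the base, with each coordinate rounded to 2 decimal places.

Cross-section at z=7: (4.37,1.43) (1.47,2.41) (-2.44,-3.38) (-0.01,-1.94)

t = z/height = 7/9 = 0.777778
s = 1 + (scale-1)·z/height = 1 + (0.96-1)·7/9 = 0.968889
θ = twist·z/height = 231°·7/9 = 179.6667° = 3.135775 rad
cos θ = -0.999983, sin θ = 0.005818 (intermediates below are computed at full precision and shown rounded to 5 d.p.)
v1: (-4.5,-1.5) → rotate → (4.50865,1.47379) → ×s → (4.36838,1.42794) → (4.37,1.43)
v2: (-1.5,-2.5) → rotate → (1.51452,2.49123) → ×s → (1.46740,2.41373) → (1.47,2.41)
v3: (2.5,3.5) → rotate → (-2.52032,-3.48540) → ×s → (-2.44191,-3.37696) → (-2.44,-3.38)
v4: (0,2) → rotate → (-0.01164,-1.99997) → ×s → (-0.01127,-1.93774) → (-0.01,-1.94)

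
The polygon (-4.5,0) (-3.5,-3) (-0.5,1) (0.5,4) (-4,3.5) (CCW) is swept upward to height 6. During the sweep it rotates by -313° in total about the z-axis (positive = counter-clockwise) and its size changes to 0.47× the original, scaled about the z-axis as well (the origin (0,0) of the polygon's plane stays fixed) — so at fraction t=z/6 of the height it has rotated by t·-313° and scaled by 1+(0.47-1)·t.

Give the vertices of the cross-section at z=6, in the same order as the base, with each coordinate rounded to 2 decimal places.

t = z/height = 6/6 = 1
s = 1 + (scale-1)·z/height = 1 + (0.47-1)·6/6 = 0.470000
θ = twist·z/height = -313°·6/6 = -313.0000° = -5.462881 rad
cos θ = 0.681998, sin θ = 0.731354 (intermediates below are computed at full precision and shown rounded to 5 d.p.)
v1: (-4.5,0) → rotate → (-3.06899,-3.29109) → ×s → (-1.44243,-1.54681) → (-1.44,-1.55)
v2: (-3.5,-3) → rotate → (-0.19293,-4.60573) → ×s → (-0.09068,-2.16469) → (-0.09,-2.16)
v3: (-0.5,1) → rotate → (-1.07235,0.31632) → ×s → (-0.50401,0.14867) → (-0.50,0.15)
v4: (0.5,4) → rotate → (-2.58442,3.09367) → ×s → (-1.21468,1.45403) → (-1.21,1.45)
v5: (-4,3.5) → rotate → (-5.28773,-0.53842) → ×s → (-2.48523,-0.25306) → (-2.49,-0.25)

Cross-section at z=6: (-1.44,-1.55) (-0.09,-2.16) (-0.50,0.15) (-1.21,1.45) (-2.49,-0.25)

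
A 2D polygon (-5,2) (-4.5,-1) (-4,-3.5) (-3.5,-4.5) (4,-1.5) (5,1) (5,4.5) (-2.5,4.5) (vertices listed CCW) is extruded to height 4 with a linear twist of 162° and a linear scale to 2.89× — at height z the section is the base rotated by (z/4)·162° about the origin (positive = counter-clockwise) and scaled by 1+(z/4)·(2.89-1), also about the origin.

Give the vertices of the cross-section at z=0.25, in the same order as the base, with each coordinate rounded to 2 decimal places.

t = z/height = 0.25/4 = 0.0625
s = 1 + (scale-1)·z/height = 1 + (2.89-1)·0.25/4 = 1.118125
θ = twist·z/height = 162°·0.25/4 = 10.1250° = 0.176715 rad
cos θ = 0.984427, sin θ = 0.175796 (intermediates below are computed at full precision and shown rounded to 5 d.p.)
v1: (-5,2) → rotate → (-5.27373,1.08987) → ×s → (-5.89668,1.21861) → (-5.90,1.22)
v2: (-4.5,-1) → rotate → (-4.25412,-1.77551) → ×s → (-4.75664,-1.98524) → (-4.76,-1.99)
v3: (-4,-3.5) → rotate → (-3.32242,-4.14868) → ×s → (-3.71488,-4.63874) → (-3.71,-4.64)
v4: (-3.5,-4.5) → rotate → (-2.65441,-5.04521) → ×s → (-2.96796,-5.64117) → (-2.97,-5.64)
v5: (4,-1.5) → rotate → (4.20140,-0.77345) → ×s → (4.69769,-0.86482) → (4.70,-0.86)
v6: (5,1) → rotate → (4.74634,1.86341) → ×s → (5.30700,2.08352) → (5.31,2.08)
v7: (5,4.5) → rotate → (4.13105,5.30890) → ×s → (4.61903,5.93601) → (4.62,5.94)
v8: (-2.5,4.5) → rotate → (-3.25215,3.99043) → ×s → (-3.63631,4.46180) → (-3.64,4.46)

Cross-section at z=0.25: (-5.90,1.22) (-4.76,-1.99) (-3.71,-4.64) (-2.97,-5.64) (4.70,-0.86) (5.31,2.08) (4.62,5.94) (-3.64,4.46)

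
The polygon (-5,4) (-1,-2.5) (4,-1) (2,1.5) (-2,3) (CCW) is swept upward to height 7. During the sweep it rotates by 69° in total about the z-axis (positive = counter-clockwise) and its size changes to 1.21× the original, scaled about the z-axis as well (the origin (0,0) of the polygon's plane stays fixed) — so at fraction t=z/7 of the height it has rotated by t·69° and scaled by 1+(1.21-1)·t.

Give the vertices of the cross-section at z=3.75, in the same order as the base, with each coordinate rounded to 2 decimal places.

Cross-section at z=3.75: (-7.12,0.21) (0.78,-2.89) (4.22,1.79) (0.77,2.67) (-3.78,1.33)

t = z/height = 3.75/7 = 0.535714
s = 1 + (scale-1)·z/height = 1 + (1.21-1)·3.75/7 = 1.112500
θ = twist·z/height = 69°·3.75/7 = 36.9643° = 0.645148 rad
cos θ = 0.799010, sin θ = 0.601317 (intermediates below are computed at full precision and shown rounded to 5 d.p.)
v1: (-5,4) → rotate → (-6.40032,0.18946) → ×s → (-7.12036,0.21077) → (-7.12,0.21)
v2: (-1,-2.5) → rotate → (0.70428,-2.59884) → ×s → (0.78351,-2.89121) → (0.78,-2.89)
v3: (4,-1) → rotate → (3.79736,1.60626) → ×s → (4.22456,1.78696) → (4.22,1.79)
v4: (2,1.5) → rotate → (0.69605,2.40115) → ×s → (0.77435,2.67128) → (0.77,2.67)
v5: (-2,3) → rotate → (-3.40197,1.19440) → ×s → (-3.78469,1.32877) → (-3.78,1.33)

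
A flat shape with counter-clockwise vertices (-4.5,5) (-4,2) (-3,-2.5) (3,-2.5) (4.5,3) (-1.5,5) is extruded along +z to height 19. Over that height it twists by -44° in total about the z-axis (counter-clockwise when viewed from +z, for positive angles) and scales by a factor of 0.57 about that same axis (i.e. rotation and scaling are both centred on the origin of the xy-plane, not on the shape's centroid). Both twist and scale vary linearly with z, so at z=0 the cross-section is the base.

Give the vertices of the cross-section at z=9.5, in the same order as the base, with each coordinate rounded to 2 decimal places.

Cross-section at z=9.5: (-1.80,4.96) (-2.32,2.63) (-2.92,-0.94) (1.45,-2.70) (4.16,0.86) (0.38,4.08)

t = z/height = 9.5/19 = 0.5
s = 1 + (scale-1)·z/height = 1 + (0.57-1)·9.5/19 = 0.785000
θ = twist·z/height = -44°·9.5/19 = -22.0000° = -0.383972 rad
cos θ = 0.927184, sin θ = -0.374607 (intermediates below are computed at full precision and shown rounded to 5 d.p.)
v1: (-4.5,5) → rotate → (-2.29929,6.32165) → ×s → (-1.80495,4.96249) → (-1.80,4.96)
v2: (-4,2) → rotate → (-2.95952,3.35279) → ×s → (-2.32322,2.63194) → (-2.32,2.63)
v3: (-3,-2.5) → rotate → (-3.71807,-1.19414) → ×s → (-2.91868,-0.93740) → (-2.92,-0.94)
v4: (3,-2.5) → rotate → (1.84504,-3.44178) → ×s → (1.44835,-2.70180) → (1.45,-2.70)
v5: (4.5,3) → rotate → (5.29615,1.09582) → ×s → (4.15748,0.86022) → (4.16,0.86)
v6: (-1.5,5) → rotate → (0.48226,5.19783) → ×s → (0.37857,4.08030) → (0.38,4.08)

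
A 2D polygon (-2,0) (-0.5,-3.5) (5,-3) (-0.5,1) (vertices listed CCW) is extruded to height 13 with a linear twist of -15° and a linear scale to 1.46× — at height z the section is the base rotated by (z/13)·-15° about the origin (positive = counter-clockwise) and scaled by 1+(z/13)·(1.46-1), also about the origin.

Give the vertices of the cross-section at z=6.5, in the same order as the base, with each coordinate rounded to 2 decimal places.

t = z/height = 6.5/13 = 0.5
s = 1 + (scale-1)·z/height = 1 + (1.46-1)·6.5/13 = 1.230000
θ = twist·z/height = -15°·6.5/13 = -7.5000° = -0.130900 rad
cos θ = 0.991445, sin θ = -0.130526 (intermediates below are computed at full precision and shown rounded to 5 d.p.)
v1: (-2,0) → rotate → (-1.98289,0.26105) → ×s → (-2.43895,0.32109) → (-2.44,0.32)
v2: (-0.5,-3.5) → rotate → (-0.95256,-3.40479) → ×s → (-1.17165,-4.18790) → (-1.17,-4.19)
v3: (5,-3) → rotate → (4.56565,-3.62697) → ×s → (5.61574,-4.46117) → (5.62,-4.46)
v4: (-0.5,1) → rotate → (-0.36520,1.05671) → ×s → (-0.44919,1.29975) → (-0.45,1.30)

Cross-section at z=6.5: (-2.44,0.32) (-1.17,-4.19) (5.62,-4.46) (-0.45,1.30)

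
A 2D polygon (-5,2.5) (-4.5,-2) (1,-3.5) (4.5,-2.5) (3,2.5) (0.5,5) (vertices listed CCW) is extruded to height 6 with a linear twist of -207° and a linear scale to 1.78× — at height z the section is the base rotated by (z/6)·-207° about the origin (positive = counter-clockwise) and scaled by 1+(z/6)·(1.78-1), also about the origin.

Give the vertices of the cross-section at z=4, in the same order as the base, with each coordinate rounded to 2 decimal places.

t = z/height = 4/6 = 0.666667
s = 1 + (scale-1)·z/height = 1 + (1.78-1)·4/6 = 1.520000
θ = twist·z/height = -207°·4/6 = -138.0000° = -2.408554 rad
cos θ = -0.743145, sin θ = -0.669131 (intermediates below are computed at full precision and shown rounded to 5 d.p.)
v1: (-5,2.5) → rotate → (5.38855,1.48779) → ×s → (8.19060,2.26144) → (8.19,2.26)
v2: (-4.5,-2) → rotate → (2.00589,4.49738) → ×s → (3.04895,6.83601) → (3.05,6.84)
v3: (1,-3.5) → rotate → (-3.08510,1.93188) → ×s → (-4.68935,2.93645) → (-4.69,2.94)
v4: (4.5,-2.5) → rotate → (-5.01698,-1.15323) → ×s → (-7.62581,-1.75290) → (-7.63,-1.75)
v5: (3,2.5) → rotate → (-0.55661,-3.86525) → ×s → (-0.84604,-5.87519) → (-0.85,-5.88)
v6: (0.5,5) → rotate → (2.97408,-4.05029) → ×s → (4.52060,-6.15644) → (4.52,-6.16)

Cross-section at z=4: (8.19,2.26) (3.05,6.84) (-4.69,2.94) (-7.63,-1.75) (-0.85,-5.88) (4.52,-6.16)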